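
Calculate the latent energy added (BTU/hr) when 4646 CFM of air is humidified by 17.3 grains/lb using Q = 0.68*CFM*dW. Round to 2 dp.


Q = 0.68 * 4646 * 17.3 = 54655.54 BTU/hr

54655.54 BTU/hr


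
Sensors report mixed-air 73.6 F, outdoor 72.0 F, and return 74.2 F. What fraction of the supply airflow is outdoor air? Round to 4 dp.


frac = (73.6 - 74.2) / (72.0 - 74.2) = 0.2727

0.2727


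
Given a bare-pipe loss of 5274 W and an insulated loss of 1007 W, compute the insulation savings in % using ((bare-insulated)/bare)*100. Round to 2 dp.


Savings = ((5274-1007)/5274)*100 = 80.91 %

80.91 %


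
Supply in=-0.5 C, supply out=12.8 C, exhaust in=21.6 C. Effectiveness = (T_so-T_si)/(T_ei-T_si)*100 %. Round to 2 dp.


eff = (12.8-(-0.5))/(21.6-(-0.5))*100 = 60.18 %

60.18 %


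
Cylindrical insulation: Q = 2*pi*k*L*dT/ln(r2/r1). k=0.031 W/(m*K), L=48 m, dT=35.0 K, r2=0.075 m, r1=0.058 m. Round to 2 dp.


Q = 2*pi*0.031*48*35.0/ln(0.075/0.058) = 1273.04 W

1273.04 W


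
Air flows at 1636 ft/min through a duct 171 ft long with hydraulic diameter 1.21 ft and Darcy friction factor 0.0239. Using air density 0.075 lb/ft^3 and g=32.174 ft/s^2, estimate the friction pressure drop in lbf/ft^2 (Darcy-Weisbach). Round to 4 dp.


v_fps = 1636/60 = 27.2667 ft/s
dp = 0.0239*(171/1.21)*0.075*27.2667^2/(2*32.174) = 2.9268 lbf/ft^2

2.9268 lbf/ft^2


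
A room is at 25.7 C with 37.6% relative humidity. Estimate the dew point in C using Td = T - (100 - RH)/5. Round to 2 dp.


Td = 25.7 - (100-37.6)/5 = 13.22 C

13.22 C


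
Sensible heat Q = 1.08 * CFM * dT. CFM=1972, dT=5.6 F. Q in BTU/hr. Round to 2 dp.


Q = 1.08 * 1972 * 5.6 = 11926.66 BTU/hr

11926.66 BTU/hr


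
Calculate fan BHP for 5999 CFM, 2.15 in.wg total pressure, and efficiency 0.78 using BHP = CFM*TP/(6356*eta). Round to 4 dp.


BHP = 5999 * 2.15 / (6356 * 0.78) = 2.6016 hp

2.6016 hp


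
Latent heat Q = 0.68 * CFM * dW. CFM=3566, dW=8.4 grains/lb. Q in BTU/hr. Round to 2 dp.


Q = 0.68 * 3566 * 8.4 = 20368.99 BTU/hr

20368.99 BTU/hr


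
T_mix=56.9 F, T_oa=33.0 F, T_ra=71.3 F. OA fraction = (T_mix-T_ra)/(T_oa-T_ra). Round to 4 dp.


frac = (56.9 - 71.3) / (33.0 - 71.3) = 0.3760

0.3760


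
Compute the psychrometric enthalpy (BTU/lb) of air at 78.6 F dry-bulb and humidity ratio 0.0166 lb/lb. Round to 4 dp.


h = 0.24*78.6 + 0.0166*(1061+0.444*78.6) = 37.0559 BTU/lb

37.0559 BTU/lb


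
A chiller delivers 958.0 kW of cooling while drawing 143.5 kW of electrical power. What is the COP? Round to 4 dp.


COP = 958.0 / 143.5 = 6.6760

6.6760


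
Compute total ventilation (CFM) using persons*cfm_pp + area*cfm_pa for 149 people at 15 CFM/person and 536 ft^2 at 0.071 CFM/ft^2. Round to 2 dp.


Total = 149*15 + 536*0.071 = 2273.06 CFM

2273.06 CFM


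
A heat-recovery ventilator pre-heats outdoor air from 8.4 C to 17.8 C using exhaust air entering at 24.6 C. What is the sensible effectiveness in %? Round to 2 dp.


eff = (17.8-8.4)/(24.6-8.4)*100 = 58.02 %

58.02 %


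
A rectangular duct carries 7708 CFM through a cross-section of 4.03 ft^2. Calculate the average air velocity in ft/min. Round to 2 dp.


V = 7708 / 4.03 = 1912.66 ft/min

1912.66 ft/min


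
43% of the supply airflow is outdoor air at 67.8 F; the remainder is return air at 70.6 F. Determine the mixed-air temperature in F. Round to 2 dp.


T_mix = 0.43*67.8 + 0.57*70.6 = 69.40 F

69.40 F


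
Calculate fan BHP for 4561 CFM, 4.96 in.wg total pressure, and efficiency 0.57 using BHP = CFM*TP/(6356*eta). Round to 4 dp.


BHP = 4561 * 4.96 / (6356 * 0.57) = 6.2443 hp

6.2443 hp


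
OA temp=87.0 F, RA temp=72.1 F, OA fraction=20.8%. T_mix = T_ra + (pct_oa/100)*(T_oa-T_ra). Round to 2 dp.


T_mix = 72.1 + (20.8/100)*(87.0-72.1) = 75.20 F

75.20 F


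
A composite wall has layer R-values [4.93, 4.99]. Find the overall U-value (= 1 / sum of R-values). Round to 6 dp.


R_total = 4.93 + 4.99 = 9.92
U = 1/9.92 = 0.100806

0.100806


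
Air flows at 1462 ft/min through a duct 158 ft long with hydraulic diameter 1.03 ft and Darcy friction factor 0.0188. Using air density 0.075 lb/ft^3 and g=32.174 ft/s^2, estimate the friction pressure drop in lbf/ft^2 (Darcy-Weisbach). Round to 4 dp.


v_fps = 1462/60 = 24.3667 ft/s
dp = 0.0188*(158/1.03)*0.075*24.3667^2/(2*32.174) = 1.9957 lbf/ft^2

1.9957 lbf/ft^2


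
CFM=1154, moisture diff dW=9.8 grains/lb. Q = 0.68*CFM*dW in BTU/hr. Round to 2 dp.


Q = 0.68 * 1154 * 9.8 = 7690.26 BTU/hr

7690.26 BTU/hr


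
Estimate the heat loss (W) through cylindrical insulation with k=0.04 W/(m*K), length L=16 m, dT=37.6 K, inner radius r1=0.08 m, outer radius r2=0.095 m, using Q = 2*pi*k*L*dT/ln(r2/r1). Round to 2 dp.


Q = 2*pi*0.04*16*37.6/ln(0.095/0.08) = 879.83 W

879.83 W


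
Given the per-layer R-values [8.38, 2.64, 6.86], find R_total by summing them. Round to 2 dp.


R_total = 8.38 + 2.64 + 6.86 = 17.88

17.88


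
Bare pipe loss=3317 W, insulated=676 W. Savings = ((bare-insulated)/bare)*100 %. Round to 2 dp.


Savings = ((3317-676)/3317)*100 = 79.62 %

79.62 %


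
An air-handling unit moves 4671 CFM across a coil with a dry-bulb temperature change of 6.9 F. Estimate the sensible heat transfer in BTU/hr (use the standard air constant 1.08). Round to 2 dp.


Q = 1.08 * 4671 * 6.9 = 34808.29 BTU/hr

34808.29 BTU/hr


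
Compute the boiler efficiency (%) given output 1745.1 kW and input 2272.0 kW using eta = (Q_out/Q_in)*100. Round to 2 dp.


eta = (1745.1/2272.0)*100 = 76.81 %

76.81 %


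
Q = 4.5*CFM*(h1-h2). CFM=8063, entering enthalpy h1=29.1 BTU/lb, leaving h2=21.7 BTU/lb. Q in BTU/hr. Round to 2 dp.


Q = 4.5 * 8063 * (29.1 - 21.7) = 268497.90 BTU/hr

268497.90 BTU/hr


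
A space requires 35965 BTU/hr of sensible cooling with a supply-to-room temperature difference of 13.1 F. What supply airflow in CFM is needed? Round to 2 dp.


CFM = 35965 / (1.08 * 13.1) = 2542.06

2542.06 CFM


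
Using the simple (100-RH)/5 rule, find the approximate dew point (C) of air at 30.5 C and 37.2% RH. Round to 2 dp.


Td = 30.5 - (100-37.2)/5 = 17.94 C

17.94 C


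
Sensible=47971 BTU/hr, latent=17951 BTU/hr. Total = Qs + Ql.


Qt = 47971 + 17951 = 65922 BTU/hr

65922 BTU/hr


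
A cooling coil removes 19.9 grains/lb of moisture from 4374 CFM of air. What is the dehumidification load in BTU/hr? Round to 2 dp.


Q = 0.68 * 4374 * 19.9 = 59188.97 BTU/hr

59188.97 BTU/hr


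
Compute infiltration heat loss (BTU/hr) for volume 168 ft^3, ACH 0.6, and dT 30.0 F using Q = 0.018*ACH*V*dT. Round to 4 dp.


Q = 0.018 * 0.6 * 168 * 30.0 = 54.4320 BTU/hr

54.4320 BTU/hr


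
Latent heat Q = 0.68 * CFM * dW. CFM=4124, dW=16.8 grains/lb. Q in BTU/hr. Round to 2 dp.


Q = 0.68 * 4124 * 16.8 = 47112.58 BTU/hr

47112.58 BTU/hr


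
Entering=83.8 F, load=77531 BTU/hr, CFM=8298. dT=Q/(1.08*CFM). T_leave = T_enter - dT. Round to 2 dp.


dT = 77531/(1.08*8298) = 8.6512
T_leave = 83.8 - 8.6512 = 75.15 F

75.15 F


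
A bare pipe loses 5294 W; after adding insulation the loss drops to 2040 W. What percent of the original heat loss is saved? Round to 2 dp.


Savings = ((5294-2040)/5294)*100 = 61.47 %

61.47 %


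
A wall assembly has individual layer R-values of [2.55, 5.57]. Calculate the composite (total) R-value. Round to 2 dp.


R_total = 2.55 + 5.57 = 8.12

8.12


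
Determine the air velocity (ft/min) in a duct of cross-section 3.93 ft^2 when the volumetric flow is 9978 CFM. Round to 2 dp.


V = 9978 / 3.93 = 2538.93 ft/min

2538.93 ft/min


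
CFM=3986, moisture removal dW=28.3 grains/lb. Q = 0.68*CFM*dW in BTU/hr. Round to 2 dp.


Q = 0.68 * 3986 * 28.3 = 76706.58 BTU/hr

76706.58 BTU/hr


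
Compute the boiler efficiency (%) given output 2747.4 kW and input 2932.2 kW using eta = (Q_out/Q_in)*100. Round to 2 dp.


eta = (2747.4/2932.2)*100 = 93.70 %

93.70 %


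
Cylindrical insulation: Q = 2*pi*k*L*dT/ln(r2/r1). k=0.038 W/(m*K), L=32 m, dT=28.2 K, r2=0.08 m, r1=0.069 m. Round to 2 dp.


Q = 2*pi*0.038*32*28.2/ln(0.08/0.069) = 1456.58 W

1456.58 W


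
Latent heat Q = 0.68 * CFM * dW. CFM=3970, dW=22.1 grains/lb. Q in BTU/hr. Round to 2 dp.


Q = 0.68 * 3970 * 22.1 = 59661.16 BTU/hr

59661.16 BTU/hr


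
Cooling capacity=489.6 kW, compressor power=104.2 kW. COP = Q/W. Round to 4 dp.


COP = 489.6 / 104.2 = 4.6987

4.6987


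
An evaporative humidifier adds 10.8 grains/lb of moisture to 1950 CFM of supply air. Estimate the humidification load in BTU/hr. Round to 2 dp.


Q = 0.68 * 1950 * 10.8 = 14320.80 BTU/hr

14320.80 BTU/hr


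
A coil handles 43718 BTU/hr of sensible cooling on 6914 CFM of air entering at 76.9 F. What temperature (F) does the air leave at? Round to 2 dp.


dT = 43718/(1.08*6914) = 5.8547
T_leave = 76.9 - 5.8547 = 71.05 F

71.05 F


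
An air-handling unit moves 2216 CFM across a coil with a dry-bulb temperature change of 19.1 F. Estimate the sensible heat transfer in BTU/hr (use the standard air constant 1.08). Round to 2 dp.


Q = 1.08 * 2216 * 19.1 = 45711.65 BTU/hr

45711.65 BTU/hr


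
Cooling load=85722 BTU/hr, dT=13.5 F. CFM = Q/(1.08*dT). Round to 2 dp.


CFM = 85722 / (1.08 * 13.5) = 5879.42

5879.42 CFM


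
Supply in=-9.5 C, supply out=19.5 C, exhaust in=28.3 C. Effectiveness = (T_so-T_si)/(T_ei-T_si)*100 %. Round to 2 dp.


eff = (19.5-(-9.5))/(28.3-(-9.5))*100 = 76.72 %

76.72 %


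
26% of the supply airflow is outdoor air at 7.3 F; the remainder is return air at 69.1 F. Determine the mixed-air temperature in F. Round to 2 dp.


T_mix = 0.26*7.3 + 0.74*69.1 = 53.03 F

53.03 F


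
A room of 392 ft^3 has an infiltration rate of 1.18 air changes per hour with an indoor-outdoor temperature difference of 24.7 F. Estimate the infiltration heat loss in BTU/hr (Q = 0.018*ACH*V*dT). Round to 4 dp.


Q = 0.018 * 1.18 * 392 * 24.7 = 205.6542 BTU/hr

205.6542 BTU/hr


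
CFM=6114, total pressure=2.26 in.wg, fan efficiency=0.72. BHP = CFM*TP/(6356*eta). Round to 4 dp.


BHP = 6114 * 2.26 / (6356 * 0.72) = 3.0194 hp

3.0194 hp


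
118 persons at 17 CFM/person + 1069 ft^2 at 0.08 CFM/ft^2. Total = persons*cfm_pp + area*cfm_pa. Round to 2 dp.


Total = 118*17 + 1069*0.08 = 2091.52 CFM

2091.52 CFM


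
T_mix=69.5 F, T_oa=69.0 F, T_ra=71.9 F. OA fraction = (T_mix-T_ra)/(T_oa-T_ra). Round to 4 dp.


frac = (69.5 - 71.9) / (69.0 - 71.9) = 0.8276

0.8276


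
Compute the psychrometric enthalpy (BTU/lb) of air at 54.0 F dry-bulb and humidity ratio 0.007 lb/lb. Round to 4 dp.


h = 0.24*54.0 + 0.007*(1061+0.444*54.0) = 20.5548 BTU/lb

20.5548 BTU/lb


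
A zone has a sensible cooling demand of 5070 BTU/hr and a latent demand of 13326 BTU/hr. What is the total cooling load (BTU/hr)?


Qt = 5070 + 13326 = 18396 BTU/hr

18396 BTU/hr


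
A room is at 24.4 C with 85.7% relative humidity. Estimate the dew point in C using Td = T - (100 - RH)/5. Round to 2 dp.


Td = 24.4 - (100-85.7)/5 = 21.54 C

21.54 C


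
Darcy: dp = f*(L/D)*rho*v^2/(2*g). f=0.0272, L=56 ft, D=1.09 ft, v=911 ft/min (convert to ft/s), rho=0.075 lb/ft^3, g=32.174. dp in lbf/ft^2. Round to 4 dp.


v_fps = 911/60 = 15.1833 ft/s
dp = 0.0272*(56/1.09)*0.075*15.1833^2/(2*32.174) = 0.3755 lbf/ft^2

0.3755 lbf/ft^2


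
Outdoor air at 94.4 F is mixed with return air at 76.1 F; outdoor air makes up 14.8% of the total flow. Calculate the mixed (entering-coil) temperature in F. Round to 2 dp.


T_mix = 76.1 + (14.8/100)*(94.4-76.1) = 78.81 F

78.81 F


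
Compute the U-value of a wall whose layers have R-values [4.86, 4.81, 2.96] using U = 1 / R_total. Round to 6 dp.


R_total = 4.86 + 4.81 + 2.96 = 12.63
U = 1/12.63 = 0.079177

0.079177


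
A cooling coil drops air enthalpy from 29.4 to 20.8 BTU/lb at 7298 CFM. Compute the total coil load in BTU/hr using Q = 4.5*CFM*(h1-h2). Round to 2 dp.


Q = 4.5 * 7298 * (29.4 - 20.8) = 282432.60 BTU/hr

282432.60 BTU/hr


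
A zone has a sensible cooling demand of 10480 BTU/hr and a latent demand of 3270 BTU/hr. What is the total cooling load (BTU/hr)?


Qt = 10480 + 3270 = 13750 BTU/hr

13750 BTU/hr


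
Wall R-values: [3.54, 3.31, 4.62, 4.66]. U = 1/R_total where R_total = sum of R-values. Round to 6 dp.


R_total = 3.54 + 3.31 + 4.62 + 4.66 = 16.13
U = 1/16.13 = 0.061996

0.061996


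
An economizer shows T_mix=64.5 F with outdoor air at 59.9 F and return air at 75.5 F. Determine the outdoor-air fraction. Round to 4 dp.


frac = (64.5 - 75.5) / (59.9 - 75.5) = 0.7051

0.7051


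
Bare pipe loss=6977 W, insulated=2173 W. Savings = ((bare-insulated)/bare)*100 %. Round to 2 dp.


Savings = ((6977-2173)/6977)*100 = 68.85 %

68.85 %


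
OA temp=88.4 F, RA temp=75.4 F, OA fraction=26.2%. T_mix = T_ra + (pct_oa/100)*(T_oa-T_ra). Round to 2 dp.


T_mix = 75.4 + (26.2/100)*(88.4-75.4) = 78.81 F

78.81 F


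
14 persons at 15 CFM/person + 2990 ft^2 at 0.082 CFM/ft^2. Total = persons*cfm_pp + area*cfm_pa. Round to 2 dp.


Total = 14*15 + 2990*0.082 = 455.18 CFM

455.18 CFM


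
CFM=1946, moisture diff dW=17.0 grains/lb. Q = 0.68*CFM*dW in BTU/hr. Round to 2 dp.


Q = 0.68 * 1946 * 17.0 = 22495.76 BTU/hr

22495.76 BTU/hr


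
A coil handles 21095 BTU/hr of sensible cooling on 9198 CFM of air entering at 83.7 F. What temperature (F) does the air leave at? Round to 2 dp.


dT = 21095/(1.08*9198) = 2.1235
T_leave = 83.7 - 2.1235 = 81.58 F

81.58 F


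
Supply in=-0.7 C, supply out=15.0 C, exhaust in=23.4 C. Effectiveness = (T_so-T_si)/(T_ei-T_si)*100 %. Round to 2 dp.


eff = (15.0-(-0.7))/(23.4-(-0.7))*100 = 65.15 %

65.15 %


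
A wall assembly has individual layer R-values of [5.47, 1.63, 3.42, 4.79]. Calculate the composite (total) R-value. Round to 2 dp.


R_total = 5.47 + 1.63 + 3.42 + 4.79 = 15.31

15.31


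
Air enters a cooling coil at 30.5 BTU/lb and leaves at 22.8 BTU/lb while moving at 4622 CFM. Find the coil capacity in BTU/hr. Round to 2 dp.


Q = 4.5 * 4622 * (30.5 - 22.8) = 160152.30 BTU/hr

160152.30 BTU/hr


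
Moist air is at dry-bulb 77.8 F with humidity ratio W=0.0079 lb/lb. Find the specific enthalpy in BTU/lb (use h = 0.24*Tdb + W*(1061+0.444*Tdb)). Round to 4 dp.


h = 0.24*77.8 + 0.0079*(1061+0.444*77.8) = 27.3268 BTU/lb

27.3268 BTU/lb


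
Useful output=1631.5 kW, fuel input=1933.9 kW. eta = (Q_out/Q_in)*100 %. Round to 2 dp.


eta = (1631.5/1933.9)*100 = 84.36 %

84.36 %


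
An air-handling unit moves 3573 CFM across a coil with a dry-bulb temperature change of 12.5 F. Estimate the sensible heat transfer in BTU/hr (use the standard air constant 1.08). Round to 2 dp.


Q = 1.08 * 3573 * 12.5 = 48235.50 BTU/hr

48235.50 BTU/hr


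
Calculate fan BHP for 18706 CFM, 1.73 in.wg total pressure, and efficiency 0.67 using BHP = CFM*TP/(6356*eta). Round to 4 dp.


BHP = 18706 * 1.73 / (6356 * 0.67) = 7.5992 hp

7.5992 hp


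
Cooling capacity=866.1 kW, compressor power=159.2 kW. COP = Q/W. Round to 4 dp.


COP = 866.1 / 159.2 = 5.4403

5.4403


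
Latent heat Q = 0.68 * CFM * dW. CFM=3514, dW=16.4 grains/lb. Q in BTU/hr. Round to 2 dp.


Q = 0.68 * 3514 * 16.4 = 39188.13 BTU/hr

39188.13 BTU/hr


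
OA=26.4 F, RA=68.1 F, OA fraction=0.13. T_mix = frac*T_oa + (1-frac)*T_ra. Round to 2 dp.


T_mix = 0.13*26.4 + 0.87*68.1 = 62.68 F

62.68 F


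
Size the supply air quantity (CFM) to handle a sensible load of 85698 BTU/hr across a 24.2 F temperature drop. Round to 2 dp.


CFM = 85698 / (1.08 * 24.2) = 3278.93

3278.93 CFM


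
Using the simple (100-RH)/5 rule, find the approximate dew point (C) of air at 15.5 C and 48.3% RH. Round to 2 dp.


Td = 15.5 - (100-48.3)/5 = 5.16 C

5.16 C


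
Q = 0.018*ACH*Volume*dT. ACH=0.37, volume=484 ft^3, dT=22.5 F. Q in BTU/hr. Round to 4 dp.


Q = 0.018 * 0.37 * 484 * 22.5 = 72.5274 BTU/hr

72.5274 BTU/hr


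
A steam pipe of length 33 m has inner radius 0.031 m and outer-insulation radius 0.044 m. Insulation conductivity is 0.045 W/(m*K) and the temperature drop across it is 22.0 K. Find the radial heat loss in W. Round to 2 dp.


Q = 2*pi*0.045*33*22.0/ln(0.044/0.031) = 586.15 W

586.15 W


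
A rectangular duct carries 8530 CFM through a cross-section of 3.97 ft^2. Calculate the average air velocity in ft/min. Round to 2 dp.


V = 8530 / 3.97 = 2148.61 ft/min

2148.61 ft/min


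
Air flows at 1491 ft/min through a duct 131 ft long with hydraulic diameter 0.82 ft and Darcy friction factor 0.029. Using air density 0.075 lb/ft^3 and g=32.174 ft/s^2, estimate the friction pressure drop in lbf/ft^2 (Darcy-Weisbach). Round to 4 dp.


v_fps = 1491/60 = 24.85 ft/s
dp = 0.029*(131/0.82)*0.075*24.85^2/(2*32.174) = 3.3345 lbf/ft^2

3.3345 lbf/ft^2


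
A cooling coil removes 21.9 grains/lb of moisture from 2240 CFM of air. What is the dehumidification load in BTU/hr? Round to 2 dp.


Q = 0.68 * 2240 * 21.9 = 33358.08 BTU/hr

33358.08 BTU/hr


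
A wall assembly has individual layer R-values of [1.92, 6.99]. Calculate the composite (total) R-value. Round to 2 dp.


R_total = 1.92 + 6.99 = 8.91

8.91


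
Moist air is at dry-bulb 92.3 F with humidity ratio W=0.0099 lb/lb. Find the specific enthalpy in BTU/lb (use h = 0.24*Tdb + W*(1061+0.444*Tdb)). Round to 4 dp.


h = 0.24*92.3 + 0.0099*(1061+0.444*92.3) = 33.0616 BTU/lb

33.0616 BTU/lb


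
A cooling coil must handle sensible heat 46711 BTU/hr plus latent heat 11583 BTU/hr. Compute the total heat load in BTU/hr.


Qt = 46711 + 11583 = 58294 BTU/hr

58294 BTU/hr


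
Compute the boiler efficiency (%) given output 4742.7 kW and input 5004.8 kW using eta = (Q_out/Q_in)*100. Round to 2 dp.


eta = (4742.7/5004.8)*100 = 94.76 %

94.76 %


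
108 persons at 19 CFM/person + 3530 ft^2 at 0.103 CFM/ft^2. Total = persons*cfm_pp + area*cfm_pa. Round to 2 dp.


Total = 108*19 + 3530*0.103 = 2415.59 CFM

2415.59 CFM


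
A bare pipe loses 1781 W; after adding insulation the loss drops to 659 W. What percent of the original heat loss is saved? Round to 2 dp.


Savings = ((1781-659)/1781)*100 = 63.00 %

63.00 %


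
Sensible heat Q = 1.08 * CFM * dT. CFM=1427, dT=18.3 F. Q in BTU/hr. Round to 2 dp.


Q = 1.08 * 1427 * 18.3 = 28203.23 BTU/hr

28203.23 BTU/hr


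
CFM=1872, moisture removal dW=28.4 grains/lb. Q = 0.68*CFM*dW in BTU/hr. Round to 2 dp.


Q = 0.68 * 1872 * 28.4 = 36152.06 BTU/hr

36152.06 BTU/hr


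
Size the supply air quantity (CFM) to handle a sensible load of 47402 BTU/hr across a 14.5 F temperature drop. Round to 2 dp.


CFM = 47402 / (1.08 * 14.5) = 3026.95

3026.95 CFM


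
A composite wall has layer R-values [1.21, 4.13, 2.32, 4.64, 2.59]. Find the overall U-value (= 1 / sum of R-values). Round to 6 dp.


R_total = 1.21 + 4.13 + 2.32 + 4.64 + 2.59 = 14.89
U = 1/14.89 = 0.067159

0.067159


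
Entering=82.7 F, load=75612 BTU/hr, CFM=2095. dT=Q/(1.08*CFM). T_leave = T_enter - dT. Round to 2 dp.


dT = 75612/(1.08*2095) = 33.4182
T_leave = 82.7 - 33.4182 = 49.28 F

49.28 F


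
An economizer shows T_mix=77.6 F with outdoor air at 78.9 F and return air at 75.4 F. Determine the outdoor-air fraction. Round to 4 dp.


frac = (77.6 - 75.4) / (78.9 - 75.4) = 0.6286

0.6286


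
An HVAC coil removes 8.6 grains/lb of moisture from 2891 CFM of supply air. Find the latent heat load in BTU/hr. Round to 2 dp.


Q = 0.68 * 2891 * 8.6 = 16906.57 BTU/hr

16906.57 BTU/hr


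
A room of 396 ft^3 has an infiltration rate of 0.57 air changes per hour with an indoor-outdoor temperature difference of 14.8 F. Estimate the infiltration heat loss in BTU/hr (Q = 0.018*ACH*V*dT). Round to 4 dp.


Q = 0.018 * 0.57 * 396 * 14.8 = 60.1318 BTU/hr

60.1318 BTU/hr


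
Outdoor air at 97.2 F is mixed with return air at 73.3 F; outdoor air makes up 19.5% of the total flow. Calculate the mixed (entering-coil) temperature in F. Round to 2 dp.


T_mix = 73.3 + (19.5/100)*(97.2-73.3) = 77.96 F

77.96 F


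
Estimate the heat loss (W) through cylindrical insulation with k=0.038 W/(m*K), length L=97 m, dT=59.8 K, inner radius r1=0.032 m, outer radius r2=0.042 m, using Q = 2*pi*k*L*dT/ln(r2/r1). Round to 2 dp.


Q = 2*pi*0.038*97*59.8/ln(0.042/0.032) = 5093.00 W

5093.00 W


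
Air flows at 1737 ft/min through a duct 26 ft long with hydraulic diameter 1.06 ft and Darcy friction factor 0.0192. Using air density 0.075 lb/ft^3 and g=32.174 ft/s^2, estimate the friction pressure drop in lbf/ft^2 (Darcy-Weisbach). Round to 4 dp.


v_fps = 1737/60 = 28.95 ft/s
dp = 0.0192*(26/1.06)*0.075*28.95^2/(2*32.174) = 0.4600 lbf/ft^2

0.4600 lbf/ft^2


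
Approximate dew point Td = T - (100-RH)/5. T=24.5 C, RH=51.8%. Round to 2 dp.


Td = 24.5 - (100-51.8)/5 = 14.86 C

14.86 C


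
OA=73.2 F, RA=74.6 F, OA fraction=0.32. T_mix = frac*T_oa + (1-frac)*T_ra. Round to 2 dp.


T_mix = 0.32*73.2 + 0.68*74.6 = 74.15 F

74.15 F


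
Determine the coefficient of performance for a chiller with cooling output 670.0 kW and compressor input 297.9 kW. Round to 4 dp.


COP = 670.0 / 297.9 = 2.2491

2.2491


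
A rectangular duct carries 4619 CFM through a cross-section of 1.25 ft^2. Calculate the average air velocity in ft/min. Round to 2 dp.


V = 4619 / 1.25 = 3695.20 ft/min

3695.20 ft/min


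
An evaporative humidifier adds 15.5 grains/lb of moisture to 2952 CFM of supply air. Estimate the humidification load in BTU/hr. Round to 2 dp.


Q = 0.68 * 2952 * 15.5 = 31114.08 BTU/hr

31114.08 BTU/hr


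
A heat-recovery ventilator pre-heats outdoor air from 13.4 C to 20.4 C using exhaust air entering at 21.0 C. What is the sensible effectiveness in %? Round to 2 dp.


eff = (20.4-13.4)/(21.0-13.4)*100 = 92.11 %

92.11 %


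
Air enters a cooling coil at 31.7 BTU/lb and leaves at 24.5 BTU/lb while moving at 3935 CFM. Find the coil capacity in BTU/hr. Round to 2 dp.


Q = 4.5 * 3935 * (31.7 - 24.5) = 127494.00 BTU/hr

127494.00 BTU/hr


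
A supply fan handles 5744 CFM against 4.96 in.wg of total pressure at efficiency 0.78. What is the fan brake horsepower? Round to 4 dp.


BHP = 5744 * 4.96 / (6356 * 0.78) = 5.7467 hp

5.7467 hp


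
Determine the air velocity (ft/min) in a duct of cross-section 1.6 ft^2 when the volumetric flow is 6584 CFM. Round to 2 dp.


V = 6584 / 1.6 = 4115.00 ft/min

4115.00 ft/min


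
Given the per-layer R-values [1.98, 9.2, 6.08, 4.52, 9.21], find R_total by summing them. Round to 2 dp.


R_total = 1.98 + 9.2 + 6.08 + 4.52 + 9.21 = 30.99

30.99


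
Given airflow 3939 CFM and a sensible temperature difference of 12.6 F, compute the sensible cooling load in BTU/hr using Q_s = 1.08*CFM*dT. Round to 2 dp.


Q = 1.08 * 3939 * 12.6 = 53601.91 BTU/hr

53601.91 BTU/hr


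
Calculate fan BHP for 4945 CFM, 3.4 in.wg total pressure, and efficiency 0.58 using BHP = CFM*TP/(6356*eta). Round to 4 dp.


BHP = 4945 * 3.4 / (6356 * 0.58) = 4.5607 hp

4.5607 hp


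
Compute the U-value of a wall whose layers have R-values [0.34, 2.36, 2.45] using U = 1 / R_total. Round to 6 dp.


R_total = 0.34 + 2.36 + 2.45 = 5.15
U = 1/5.15 = 0.194175

0.194175


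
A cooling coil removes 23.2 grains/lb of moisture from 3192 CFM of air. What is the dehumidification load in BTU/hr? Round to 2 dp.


Q = 0.68 * 3192 * 23.2 = 50356.99 BTU/hr

50356.99 BTU/hr


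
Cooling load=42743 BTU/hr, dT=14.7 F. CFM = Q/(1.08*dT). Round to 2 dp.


CFM = 42743 / (1.08 * 14.7) = 2692.30

2692.30 CFM


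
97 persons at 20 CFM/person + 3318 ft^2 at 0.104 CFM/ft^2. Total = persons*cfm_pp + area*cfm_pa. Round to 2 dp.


Total = 97*20 + 3318*0.104 = 2285.07 CFM

2285.07 CFM


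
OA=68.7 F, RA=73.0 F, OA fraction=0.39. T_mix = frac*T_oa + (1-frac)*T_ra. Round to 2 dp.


T_mix = 0.39*68.7 + 0.61*73.0 = 71.32 F

71.32 F


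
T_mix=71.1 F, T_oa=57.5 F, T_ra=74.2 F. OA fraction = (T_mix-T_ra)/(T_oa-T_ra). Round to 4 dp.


frac = (71.1 - 74.2) / (57.5 - 74.2) = 0.1856

0.1856


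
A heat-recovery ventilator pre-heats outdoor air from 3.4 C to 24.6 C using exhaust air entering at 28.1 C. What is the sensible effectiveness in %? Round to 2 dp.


eff = (24.6-3.4)/(28.1-3.4)*100 = 85.83 %

85.83 %


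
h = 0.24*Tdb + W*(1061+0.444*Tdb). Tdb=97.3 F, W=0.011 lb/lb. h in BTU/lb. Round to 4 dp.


h = 0.24*97.3 + 0.011*(1061+0.444*97.3) = 35.4982 BTU/lb

35.4982 BTU/lb


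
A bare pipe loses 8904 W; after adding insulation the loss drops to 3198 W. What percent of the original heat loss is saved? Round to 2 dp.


Savings = ((8904-3198)/8904)*100 = 64.08 %

64.08 %


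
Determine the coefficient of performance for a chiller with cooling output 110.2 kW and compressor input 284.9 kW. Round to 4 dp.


COP = 110.2 / 284.9 = 0.3868

0.3868


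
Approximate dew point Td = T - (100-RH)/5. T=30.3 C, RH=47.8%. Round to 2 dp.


Td = 30.3 - (100-47.8)/5 = 19.86 C

19.86 C


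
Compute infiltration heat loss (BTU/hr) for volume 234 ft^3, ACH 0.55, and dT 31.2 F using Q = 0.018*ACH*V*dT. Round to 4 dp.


Q = 0.018 * 0.55 * 234 * 31.2 = 72.2779 BTU/hr

72.2779 BTU/hr


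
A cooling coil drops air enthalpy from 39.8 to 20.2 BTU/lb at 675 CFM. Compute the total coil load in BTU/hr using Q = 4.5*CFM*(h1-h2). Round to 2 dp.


Q = 4.5 * 675 * (39.8 - 20.2) = 59535.00 BTU/hr

59535.00 BTU/hr


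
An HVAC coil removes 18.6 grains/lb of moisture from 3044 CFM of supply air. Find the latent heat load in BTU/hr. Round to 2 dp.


Q = 0.68 * 3044 * 18.6 = 38500.51 BTU/hr

38500.51 BTU/hr


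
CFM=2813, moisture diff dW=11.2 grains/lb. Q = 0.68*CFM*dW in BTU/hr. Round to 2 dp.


Q = 0.68 * 2813 * 11.2 = 21423.81 BTU/hr

21423.81 BTU/hr


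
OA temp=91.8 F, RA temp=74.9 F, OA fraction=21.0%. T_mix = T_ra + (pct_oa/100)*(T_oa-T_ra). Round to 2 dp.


T_mix = 74.9 + (21.0/100)*(91.8-74.9) = 78.45 F

78.45 F


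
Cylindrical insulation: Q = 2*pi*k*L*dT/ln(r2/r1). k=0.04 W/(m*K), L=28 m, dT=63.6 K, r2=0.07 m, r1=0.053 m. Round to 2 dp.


Q = 2*pi*0.04*28*63.6/ln(0.07/0.053) = 1608.77 W

1608.77 W


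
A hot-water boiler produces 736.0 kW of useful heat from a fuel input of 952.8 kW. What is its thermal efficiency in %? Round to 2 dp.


eta = (736.0/952.8)*100 = 77.25 %

77.25 %


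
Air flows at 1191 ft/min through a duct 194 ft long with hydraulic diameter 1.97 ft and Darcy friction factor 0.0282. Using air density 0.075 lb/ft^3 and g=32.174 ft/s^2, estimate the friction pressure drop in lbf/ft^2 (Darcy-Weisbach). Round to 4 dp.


v_fps = 1191/60 = 19.85 ft/s
dp = 0.0282*(194/1.97)*0.075*19.85^2/(2*32.174) = 1.2754 lbf/ft^2

1.2754 lbf/ft^2


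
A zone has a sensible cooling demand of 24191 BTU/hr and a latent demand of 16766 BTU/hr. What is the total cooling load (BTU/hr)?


Qt = 24191 + 16766 = 40957 BTU/hr

40957 BTU/hr


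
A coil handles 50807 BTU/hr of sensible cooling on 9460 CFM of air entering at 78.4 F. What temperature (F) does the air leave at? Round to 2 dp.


dT = 50807/(1.08*9460) = 4.9729
T_leave = 78.4 - 4.9729 = 73.43 F

73.43 F


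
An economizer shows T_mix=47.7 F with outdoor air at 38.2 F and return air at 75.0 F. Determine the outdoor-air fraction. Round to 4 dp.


frac = (47.7 - 75.0) / (38.2 - 75.0) = 0.7418

0.7418


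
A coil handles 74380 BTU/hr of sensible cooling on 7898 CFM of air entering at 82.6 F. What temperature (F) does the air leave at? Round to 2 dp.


dT = 74380/(1.08*7898) = 8.7200
T_leave = 82.6 - 8.7200 = 73.88 F

73.88 F


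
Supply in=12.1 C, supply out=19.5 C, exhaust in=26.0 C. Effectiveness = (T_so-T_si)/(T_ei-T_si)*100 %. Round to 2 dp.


eff = (19.5-12.1)/(26.0-12.1)*100 = 53.24 %

53.24 %


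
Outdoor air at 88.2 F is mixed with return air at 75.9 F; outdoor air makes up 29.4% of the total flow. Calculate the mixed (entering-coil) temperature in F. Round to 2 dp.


T_mix = 75.9 + (29.4/100)*(88.2-75.9) = 79.52 F

79.52 F


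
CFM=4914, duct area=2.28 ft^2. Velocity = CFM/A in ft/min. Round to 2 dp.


V = 4914 / 2.28 = 2155.26 ft/min

2155.26 ft/min


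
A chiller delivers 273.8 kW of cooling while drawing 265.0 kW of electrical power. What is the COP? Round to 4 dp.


COP = 273.8 / 265.0 = 1.0332

1.0332


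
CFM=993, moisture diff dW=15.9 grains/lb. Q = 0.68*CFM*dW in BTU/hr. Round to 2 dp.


Q = 0.68 * 993 * 15.9 = 10736.32 BTU/hr

10736.32 BTU/hr


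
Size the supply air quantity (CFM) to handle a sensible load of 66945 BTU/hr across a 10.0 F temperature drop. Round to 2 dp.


CFM = 66945 / (1.08 * 10.0) = 6198.61

6198.61 CFM


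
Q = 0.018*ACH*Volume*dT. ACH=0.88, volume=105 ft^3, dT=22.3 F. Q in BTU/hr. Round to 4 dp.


Q = 0.018 * 0.88 * 105 * 22.3 = 37.0894 BTU/hr

37.0894 BTU/hr


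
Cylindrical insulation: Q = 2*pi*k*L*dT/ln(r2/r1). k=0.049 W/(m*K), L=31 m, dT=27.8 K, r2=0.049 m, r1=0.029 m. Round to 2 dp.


Q = 2*pi*0.049*31*27.8/ln(0.049/0.029) = 505.84 W

505.84 W


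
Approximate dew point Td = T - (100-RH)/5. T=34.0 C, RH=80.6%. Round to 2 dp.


Td = 34.0 - (100-80.6)/5 = 30.12 C

30.12 C


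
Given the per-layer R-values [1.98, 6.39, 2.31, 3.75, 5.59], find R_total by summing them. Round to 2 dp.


R_total = 1.98 + 6.39 + 2.31 + 3.75 + 5.59 = 20.02

20.02


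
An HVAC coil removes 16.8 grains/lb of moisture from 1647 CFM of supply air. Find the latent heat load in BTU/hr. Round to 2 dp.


Q = 0.68 * 1647 * 16.8 = 18815.33 BTU/hr

18815.33 BTU/hr


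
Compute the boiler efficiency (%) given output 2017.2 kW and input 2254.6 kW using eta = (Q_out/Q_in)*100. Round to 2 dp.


eta = (2017.2/2254.6)*100 = 89.47 %

89.47 %


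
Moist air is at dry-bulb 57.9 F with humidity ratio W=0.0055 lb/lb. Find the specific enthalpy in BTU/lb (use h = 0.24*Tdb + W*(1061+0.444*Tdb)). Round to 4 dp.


h = 0.24*57.9 + 0.0055*(1061+0.444*57.9) = 19.8729 BTU/lb

19.8729 BTU/lb


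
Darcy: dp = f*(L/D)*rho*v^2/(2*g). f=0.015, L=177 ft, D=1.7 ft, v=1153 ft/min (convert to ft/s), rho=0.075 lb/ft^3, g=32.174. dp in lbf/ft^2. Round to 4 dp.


v_fps = 1153/60 = 19.2167 ft/s
dp = 0.015*(177/1.7)*0.075*19.2167^2/(2*32.174) = 0.6722 lbf/ft^2

0.6722 lbf/ft^2


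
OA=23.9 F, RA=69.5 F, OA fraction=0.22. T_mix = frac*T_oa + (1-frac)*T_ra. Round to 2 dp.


T_mix = 0.22*23.9 + 0.78*69.5 = 59.47 F

59.47 F


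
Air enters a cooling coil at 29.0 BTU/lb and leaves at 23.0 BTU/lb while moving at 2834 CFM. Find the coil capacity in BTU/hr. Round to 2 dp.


Q = 4.5 * 2834 * (29.0 - 23.0) = 76518.00 BTU/hr

76518.00 BTU/hr


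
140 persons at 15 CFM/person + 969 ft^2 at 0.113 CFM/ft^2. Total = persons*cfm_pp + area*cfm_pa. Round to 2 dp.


Total = 140*15 + 969*0.113 = 2209.50 CFM

2209.50 CFM


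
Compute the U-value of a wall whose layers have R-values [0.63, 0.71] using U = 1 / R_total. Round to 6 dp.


R_total = 0.63 + 0.71 = 1.34
U = 1/1.34 = 0.746269

0.746269


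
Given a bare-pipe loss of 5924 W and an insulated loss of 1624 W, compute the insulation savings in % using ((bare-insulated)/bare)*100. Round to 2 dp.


Savings = ((5924-1624)/5924)*100 = 72.59 %

72.59 %


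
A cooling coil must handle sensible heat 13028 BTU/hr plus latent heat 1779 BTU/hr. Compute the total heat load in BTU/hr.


Qt = 13028 + 1779 = 14807 BTU/hr

14807 BTU/hr


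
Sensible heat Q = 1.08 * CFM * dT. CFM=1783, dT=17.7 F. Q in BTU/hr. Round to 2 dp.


Q = 1.08 * 1783 * 17.7 = 34083.83 BTU/hr

34083.83 BTU/hr


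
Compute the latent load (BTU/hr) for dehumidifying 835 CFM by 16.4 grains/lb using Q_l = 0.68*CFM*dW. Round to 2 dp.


Q = 0.68 * 835 * 16.4 = 9311.92 BTU/hr

9311.92 BTU/hr


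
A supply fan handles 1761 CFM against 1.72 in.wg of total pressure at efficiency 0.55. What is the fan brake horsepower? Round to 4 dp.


BHP = 1761 * 1.72 / (6356 * 0.55) = 0.8664 hp

0.8664 hp


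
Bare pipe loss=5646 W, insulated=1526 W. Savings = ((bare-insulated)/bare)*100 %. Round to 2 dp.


Savings = ((5646-1526)/5646)*100 = 72.97 %

72.97 %


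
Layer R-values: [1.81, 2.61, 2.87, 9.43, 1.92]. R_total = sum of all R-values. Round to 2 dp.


R_total = 1.81 + 2.61 + 2.87 + 9.43 + 1.92 = 18.64

18.64


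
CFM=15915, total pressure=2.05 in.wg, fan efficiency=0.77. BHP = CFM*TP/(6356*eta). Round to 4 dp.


BHP = 15915 * 2.05 / (6356 * 0.77) = 6.6663 hp

6.6663 hp


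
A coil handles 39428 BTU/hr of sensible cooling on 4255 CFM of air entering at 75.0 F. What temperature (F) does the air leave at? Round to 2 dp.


dT = 39428/(1.08*4255) = 8.5799
T_leave = 75.0 - 8.5799 = 66.42 F

66.42 F


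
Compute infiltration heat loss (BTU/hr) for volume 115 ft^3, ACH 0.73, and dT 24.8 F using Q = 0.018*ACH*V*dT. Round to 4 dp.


Q = 0.018 * 0.73 * 115 * 24.8 = 37.4753 BTU/hr

37.4753 BTU/hr


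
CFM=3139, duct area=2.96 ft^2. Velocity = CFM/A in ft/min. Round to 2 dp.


V = 3139 / 2.96 = 1060.47 ft/min

1060.47 ft/min


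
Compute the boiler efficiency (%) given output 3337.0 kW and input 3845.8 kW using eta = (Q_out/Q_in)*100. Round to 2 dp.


eta = (3337.0/3845.8)*100 = 86.77 %

86.77 %


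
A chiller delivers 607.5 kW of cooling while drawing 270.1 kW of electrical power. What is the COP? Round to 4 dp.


COP = 607.5 / 270.1 = 2.2492

2.2492


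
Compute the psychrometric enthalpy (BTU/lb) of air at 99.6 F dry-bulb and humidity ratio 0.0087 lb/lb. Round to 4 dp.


h = 0.24*99.6 + 0.0087*(1061+0.444*99.6) = 33.5194 BTU/lb

33.5194 BTU/lb


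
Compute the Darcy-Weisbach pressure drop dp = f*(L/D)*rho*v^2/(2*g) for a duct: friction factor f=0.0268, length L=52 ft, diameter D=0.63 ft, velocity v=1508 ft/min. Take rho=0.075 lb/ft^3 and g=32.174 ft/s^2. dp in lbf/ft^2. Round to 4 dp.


v_fps = 1508/60 = 25.1333 ft/s
dp = 0.0268*(52/0.63)*0.075*25.1333^2/(2*32.174) = 1.6286 lbf/ft^2

1.6286 lbf/ft^2


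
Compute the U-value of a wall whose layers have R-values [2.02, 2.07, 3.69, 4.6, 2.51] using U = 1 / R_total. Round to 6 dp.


R_total = 2.02 + 2.07 + 3.69 + 4.6 + 2.51 = 14.89
U = 1/14.89 = 0.067159

0.067159


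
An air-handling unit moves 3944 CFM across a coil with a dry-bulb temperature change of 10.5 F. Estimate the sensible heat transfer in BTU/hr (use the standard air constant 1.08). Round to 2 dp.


Q = 1.08 * 3944 * 10.5 = 44724.96 BTU/hr

44724.96 BTU/hr


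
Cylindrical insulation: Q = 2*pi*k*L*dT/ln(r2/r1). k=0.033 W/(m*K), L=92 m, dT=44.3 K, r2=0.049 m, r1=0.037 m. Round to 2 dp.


Q = 2*pi*0.033*92*44.3/ln(0.049/0.037) = 3008.36 W

3008.36 W


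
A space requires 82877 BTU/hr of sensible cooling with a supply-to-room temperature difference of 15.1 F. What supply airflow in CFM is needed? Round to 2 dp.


CFM = 82877 / (1.08 * 15.1) = 5081.98

5081.98 CFM


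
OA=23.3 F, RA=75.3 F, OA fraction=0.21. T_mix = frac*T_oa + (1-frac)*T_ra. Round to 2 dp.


T_mix = 0.21*23.3 + 0.79*75.3 = 64.38 F

64.38 F


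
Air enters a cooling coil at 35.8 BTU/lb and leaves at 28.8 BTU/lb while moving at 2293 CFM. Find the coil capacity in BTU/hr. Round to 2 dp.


Q = 4.5 * 2293 * (35.8 - 28.8) = 72229.50 BTU/hr

72229.50 BTU/hr


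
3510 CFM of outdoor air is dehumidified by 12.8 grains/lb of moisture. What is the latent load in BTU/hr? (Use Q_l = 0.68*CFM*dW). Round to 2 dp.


Q = 0.68 * 3510 * 12.8 = 30551.04 BTU/hr

30551.04 BTU/hr


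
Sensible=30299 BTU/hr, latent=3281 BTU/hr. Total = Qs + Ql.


Qt = 30299 + 3281 = 33580 BTU/hr

33580 BTU/hr


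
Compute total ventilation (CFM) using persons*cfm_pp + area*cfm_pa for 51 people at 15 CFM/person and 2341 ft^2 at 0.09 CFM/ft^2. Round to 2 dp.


Total = 51*15 + 2341*0.09 = 975.69 CFM

975.69 CFM


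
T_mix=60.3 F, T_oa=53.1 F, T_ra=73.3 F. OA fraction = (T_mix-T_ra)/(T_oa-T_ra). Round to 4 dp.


frac = (60.3 - 73.3) / (53.1 - 73.3) = 0.6436

0.6436


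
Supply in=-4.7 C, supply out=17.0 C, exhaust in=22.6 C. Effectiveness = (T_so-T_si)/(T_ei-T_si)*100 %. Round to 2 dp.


eff = (17.0-(-4.7))/(22.6-(-4.7))*100 = 79.49 %

79.49 %


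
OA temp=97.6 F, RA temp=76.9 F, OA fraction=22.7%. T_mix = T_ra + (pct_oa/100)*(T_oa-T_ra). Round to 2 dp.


T_mix = 76.9 + (22.7/100)*(97.6-76.9) = 81.60 F

81.60 F


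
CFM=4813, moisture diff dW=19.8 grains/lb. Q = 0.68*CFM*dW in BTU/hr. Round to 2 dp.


Q = 0.68 * 4813 * 19.8 = 64802.23 BTU/hr

64802.23 BTU/hr


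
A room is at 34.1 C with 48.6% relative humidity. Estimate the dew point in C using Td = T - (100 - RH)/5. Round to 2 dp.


Td = 34.1 - (100-48.6)/5 = 23.82 C

23.82 C


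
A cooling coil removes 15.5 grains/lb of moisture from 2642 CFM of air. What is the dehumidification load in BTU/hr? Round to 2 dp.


Q = 0.68 * 2642 * 15.5 = 27846.68 BTU/hr

27846.68 BTU/hr


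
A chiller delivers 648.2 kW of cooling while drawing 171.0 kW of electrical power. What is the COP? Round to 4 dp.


COP = 648.2 / 171.0 = 3.7906

3.7906


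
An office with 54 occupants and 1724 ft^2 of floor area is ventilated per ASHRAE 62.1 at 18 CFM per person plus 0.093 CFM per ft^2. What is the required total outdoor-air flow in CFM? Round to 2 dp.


Total = 54*18 + 1724*0.093 = 1132.33 CFM

1132.33 CFM


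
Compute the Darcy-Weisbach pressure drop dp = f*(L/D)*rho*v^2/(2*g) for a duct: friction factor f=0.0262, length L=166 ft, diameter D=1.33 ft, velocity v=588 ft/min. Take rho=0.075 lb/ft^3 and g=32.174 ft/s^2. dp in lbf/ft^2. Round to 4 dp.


v_fps = 588/60 = 9.8 ft/s
dp = 0.0262*(166/1.33)*0.075*9.8^2/(2*32.174) = 0.3660 lbf/ft^2

0.3660 lbf/ft^2


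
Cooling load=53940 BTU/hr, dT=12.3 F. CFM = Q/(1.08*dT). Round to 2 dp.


CFM = 53940 / (1.08 * 12.3) = 4060.52

4060.52 CFM


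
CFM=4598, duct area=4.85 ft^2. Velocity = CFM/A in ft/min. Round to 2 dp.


V = 4598 / 4.85 = 948.04 ft/min

948.04 ft/min


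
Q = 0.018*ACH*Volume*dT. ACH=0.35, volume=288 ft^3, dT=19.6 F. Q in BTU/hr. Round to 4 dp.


Q = 0.018 * 0.35 * 288 * 19.6 = 35.5622 BTU/hr

35.5622 BTU/hr


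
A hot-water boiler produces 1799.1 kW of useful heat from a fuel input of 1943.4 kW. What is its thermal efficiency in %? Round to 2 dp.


eta = (1799.1/1943.4)*100 = 92.57 %

92.57 %


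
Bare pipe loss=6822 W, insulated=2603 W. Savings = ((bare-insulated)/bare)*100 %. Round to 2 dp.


Savings = ((6822-2603)/6822)*100 = 61.84 %

61.84 %


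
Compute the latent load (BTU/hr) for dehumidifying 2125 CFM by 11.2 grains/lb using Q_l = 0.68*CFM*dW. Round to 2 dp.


Q = 0.68 * 2125 * 11.2 = 16184.00 BTU/hr

16184.00 BTU/hr


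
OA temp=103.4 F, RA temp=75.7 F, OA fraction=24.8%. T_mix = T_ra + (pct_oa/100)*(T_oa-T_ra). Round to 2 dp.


T_mix = 75.7 + (24.8/100)*(103.4-75.7) = 82.57 F

82.57 F


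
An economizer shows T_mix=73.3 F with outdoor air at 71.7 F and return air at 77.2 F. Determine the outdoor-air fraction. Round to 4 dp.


frac = (73.3 - 77.2) / (71.7 - 77.2) = 0.7091

0.7091


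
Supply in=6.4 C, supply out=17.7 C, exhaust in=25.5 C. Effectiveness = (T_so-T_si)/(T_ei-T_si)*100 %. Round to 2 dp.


eff = (17.7-6.4)/(25.5-6.4)*100 = 59.16 %

59.16 %


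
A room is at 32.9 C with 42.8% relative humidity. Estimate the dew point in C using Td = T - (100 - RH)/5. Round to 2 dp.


Td = 32.9 - (100-42.8)/5 = 21.46 C

21.46 C


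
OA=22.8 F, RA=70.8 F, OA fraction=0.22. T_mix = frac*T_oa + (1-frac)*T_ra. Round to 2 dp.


T_mix = 0.22*22.8 + 0.78*70.8 = 60.24 F

60.24 F


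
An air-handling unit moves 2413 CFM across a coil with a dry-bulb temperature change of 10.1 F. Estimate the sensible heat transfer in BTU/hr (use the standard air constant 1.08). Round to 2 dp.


Q = 1.08 * 2413 * 10.1 = 26321.00 BTU/hr

26321.00 BTU/hr
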